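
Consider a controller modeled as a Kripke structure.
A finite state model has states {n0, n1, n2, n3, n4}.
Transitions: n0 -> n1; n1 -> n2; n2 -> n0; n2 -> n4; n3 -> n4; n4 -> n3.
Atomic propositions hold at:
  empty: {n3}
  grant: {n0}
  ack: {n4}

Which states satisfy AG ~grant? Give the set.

Sat(~grant) = {n1, n2, n3, n4}
AG ~grant: greatest fixpoint, start Z0 = {n1, n2, n3, n4}, keep only states in Sat with every successor in Z. Z1 = {n1, n3, n4}; Z2 = {n3, n4}; fixed.
Sat(AG ~grant) = {n3, n4}

{n3, n4}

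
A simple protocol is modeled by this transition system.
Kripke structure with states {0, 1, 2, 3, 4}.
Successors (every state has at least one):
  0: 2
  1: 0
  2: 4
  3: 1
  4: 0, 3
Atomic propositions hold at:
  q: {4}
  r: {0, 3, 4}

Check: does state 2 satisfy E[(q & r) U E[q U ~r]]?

Sat(q & r) = {4}
Sat(~r) = {1, 2}
E[q U ~r]: least fixpoint, start Z0 = Sat(~r) = {1, 2}, add states in Sat(q) with some successor in Z. Already a fixed point.
Sat(E[q U ~r]) = {1, 2}
E[(q & r) U E[q U ~r]]: least fixpoint, start Z0 = Sat(E[q U ~r]) = {1, 2}, add states in Sat(q & r) with some successor in Z. Already a fixed point.
Sat(E[(q & r) U E[q U ~r]]) = {1, 2}
2 ∈ Sat(E[(q & r) U E[q U ~r]]) = {1, 2}, so the formula holds at 2.

Yes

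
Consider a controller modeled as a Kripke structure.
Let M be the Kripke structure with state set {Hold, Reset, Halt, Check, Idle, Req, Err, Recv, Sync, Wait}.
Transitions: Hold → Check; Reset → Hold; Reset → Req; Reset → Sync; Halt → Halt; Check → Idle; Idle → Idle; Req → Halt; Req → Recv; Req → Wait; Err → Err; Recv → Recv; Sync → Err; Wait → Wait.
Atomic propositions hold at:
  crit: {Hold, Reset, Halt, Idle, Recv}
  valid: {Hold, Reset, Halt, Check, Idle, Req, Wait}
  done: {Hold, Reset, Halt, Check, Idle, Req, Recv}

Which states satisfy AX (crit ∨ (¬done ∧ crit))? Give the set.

Sat(¬done) = {Err, Sync, Wait}
Sat(¬done ∧ crit) = ∅
Sat(crit ∨ (¬done ∧ crit)) = {Hold, Reset, Halt, Idle, Recv}
Sat(AX (crit ∨ (¬done ∧ crit))) = {s : every successor in {Hold, Reset, Halt, Idle, Recv}} = {Halt, Check, Idle, Recv}

{Halt, Check, Idle, Recv}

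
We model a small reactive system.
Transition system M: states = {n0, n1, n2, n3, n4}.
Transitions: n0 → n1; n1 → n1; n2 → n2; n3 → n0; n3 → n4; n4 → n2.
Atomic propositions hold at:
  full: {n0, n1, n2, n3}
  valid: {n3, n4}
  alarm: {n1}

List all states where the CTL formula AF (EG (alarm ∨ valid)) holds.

{n0, n1}

Sat(alarm ∨ valid) = {n1, n3, n4}
EG (alarm ∨ valid): greatest fixpoint, start Z0 = {n1, n3, n4}, keep only states in Sat with some successor in Z. Z1 = {n1, n3}; Z2 = {n1}; fixed.
Sat(EG (alarm ∨ valid)) = {n1}
AF (EG (alarm ∨ valid)): least fixpoint, start Z0 = {n1}, add states with every successor in Z. Z1 = {n0, n1}; fixed.
Sat(AF (EG (alarm ∨ valid))) = {n0, n1}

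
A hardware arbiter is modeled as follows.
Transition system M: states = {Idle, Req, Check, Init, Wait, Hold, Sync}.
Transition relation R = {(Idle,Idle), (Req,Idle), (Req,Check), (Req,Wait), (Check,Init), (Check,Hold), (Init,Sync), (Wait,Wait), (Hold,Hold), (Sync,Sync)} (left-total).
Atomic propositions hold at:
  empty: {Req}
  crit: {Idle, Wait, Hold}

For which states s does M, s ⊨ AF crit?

AF crit: least fixpoint, start Z0 = {Idle, Wait, Hold}, add states with every successor in Z. Already a fixed point.
Sat(AF crit) = {Idle, Wait, Hold}

{Idle, Wait, Hold}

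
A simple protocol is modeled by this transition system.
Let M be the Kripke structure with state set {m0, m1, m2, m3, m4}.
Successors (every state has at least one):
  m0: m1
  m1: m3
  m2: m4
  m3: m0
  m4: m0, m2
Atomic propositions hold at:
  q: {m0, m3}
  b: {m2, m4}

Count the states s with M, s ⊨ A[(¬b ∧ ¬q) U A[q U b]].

2

Sat(¬b) = {m0, m1, m3}
Sat(¬q) = {m1, m2, m4}
Sat(¬b ∧ ¬q) = {m1}
A[q U b]: least fixpoint, start Z0 = Sat(b) = {m2, m4}, add states in Sat(q) with every successor in Z. Already a fixed point.
Sat(A[q U b]) = {m2, m4}
A[(¬b ∧ ¬q) U A[q U b]]: least fixpoint, start Z0 = Sat(A[q U b]) = {m2, m4}, add states in Sat(¬b ∧ ¬q) with every successor in Z. Already a fixed point.
Sat(A[(¬b ∧ ¬q) U A[q U b]]) = {m2, m4}
|Sat(A[(¬b ∧ ¬q) U A[q U b]])| = |{m2, m4}| = 2.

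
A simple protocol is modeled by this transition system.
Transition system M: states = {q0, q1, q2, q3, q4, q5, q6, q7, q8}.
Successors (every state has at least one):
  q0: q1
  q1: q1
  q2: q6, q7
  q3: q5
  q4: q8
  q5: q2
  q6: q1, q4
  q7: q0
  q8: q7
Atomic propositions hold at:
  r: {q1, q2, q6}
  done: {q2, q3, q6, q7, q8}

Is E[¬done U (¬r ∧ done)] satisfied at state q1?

Sat(¬done) = {q0, q1, q4, q5}
Sat(¬r) = {q0, q3, q4, q5, q7, q8}
Sat(¬r ∧ done) = {q3, q7, q8}
E[¬done U (¬r ∧ done)]: least fixpoint, start Z0 = Sat((¬r ∧ done)) = {q3, q7, q8}, add states in Sat(¬done) with some successor in Z. Z1 = {q3, q4, q7, q8}; fixed.
Sat(E[¬done U (¬r ∧ done)]) = {q3, q4, q7, q8}
q1 ∉ Sat(E[¬done U (¬r ∧ done)]) = {q3, q4, q7, q8}, so the formula does not hold at q1.

No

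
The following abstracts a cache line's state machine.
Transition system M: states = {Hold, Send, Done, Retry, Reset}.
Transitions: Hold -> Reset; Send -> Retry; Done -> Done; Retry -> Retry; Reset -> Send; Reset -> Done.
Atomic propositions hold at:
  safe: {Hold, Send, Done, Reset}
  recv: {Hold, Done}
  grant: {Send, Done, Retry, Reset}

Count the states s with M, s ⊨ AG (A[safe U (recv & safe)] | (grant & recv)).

Sat(recv & safe) = {Hold, Done}
A[safe U (recv & safe)]: least fixpoint, start Z0 = Sat((recv & safe)) = {Hold, Done}, add states in Sat(safe) with every successor in Z. Already a fixed point.
Sat(A[safe U (recv & safe)]) = {Hold, Done}
Sat(grant & recv) = {Done}
Sat(A[safe U (recv & safe)] | (grant & recv)) = {Hold, Done}
AG (A[safe U (recv & safe)] | (grant & recv)): greatest fixpoint, start Z0 = {Hold, Done}, keep only states in Sat with every successor in Z. Z1 = {Done}; fixed.
Sat(AG (A[safe U (recv & safe)] | (grant & recv))) = {Done}
|Sat(AG (A[safe U (recv & safe)] | (grant & recv)))| = |{Done}| = 1.

1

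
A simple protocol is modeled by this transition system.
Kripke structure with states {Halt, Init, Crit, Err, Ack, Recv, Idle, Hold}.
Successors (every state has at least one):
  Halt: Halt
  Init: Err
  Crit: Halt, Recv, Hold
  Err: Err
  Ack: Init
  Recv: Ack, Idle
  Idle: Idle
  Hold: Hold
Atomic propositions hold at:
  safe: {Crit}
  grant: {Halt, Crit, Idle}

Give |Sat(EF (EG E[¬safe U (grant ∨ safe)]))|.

4

Sat(¬safe) = {Halt, Init, Err, Ack, Recv, Idle, Hold}
Sat(grant ∨ safe) = {Halt, Crit, Idle}
E[¬safe U (grant ∨ safe)]: least fixpoint, start Z0 = Sat((grant ∨ safe)) = {Halt, Crit, Idle}, add states in Sat(¬safe) with some successor in Z. Z1 = {Halt, Crit, Recv, Idle}; fixed.
Sat(E[¬safe U (grant ∨ safe)]) = {Halt, Crit, Recv, Idle}
EG E[¬safe U (grant ∨ safe)]: greatest fixpoint, start Z0 = {Halt, Crit, Recv, Idle}, keep only states in Sat with some successor in Z. Already a fixed point.
Sat(EG E[¬safe U (grant ∨ safe)]) = {Halt, Crit, Recv, Idle}
EF (EG E[¬safe U (grant ∨ safe)]): least fixpoint, start Z0 = {Halt, Crit, Recv, Idle}, add states with some successor in Z. Already a fixed point.
Sat(EF (EG E[¬safe U (grant ∨ safe)])) = {Halt, Crit, Recv, Idle}
|Sat(EF (EG E[¬safe U (grant ∨ safe)]))| = |{Halt, Crit, Recv, Idle}| = 4.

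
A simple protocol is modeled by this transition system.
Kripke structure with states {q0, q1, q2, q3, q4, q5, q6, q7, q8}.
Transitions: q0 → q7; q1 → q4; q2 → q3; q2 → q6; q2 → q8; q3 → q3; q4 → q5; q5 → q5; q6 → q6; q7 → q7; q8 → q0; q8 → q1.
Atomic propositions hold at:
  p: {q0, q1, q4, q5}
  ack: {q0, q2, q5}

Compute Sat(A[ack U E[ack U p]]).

E[ack U p]: least fixpoint, start Z0 = Sat(p) = {q0, q1, q4, q5}, add states in Sat(ack) with some successor in Z. Already a fixed point.
Sat(E[ack U p]) = {q0, q1, q4, q5}
A[ack U E[ack U p]]: least fixpoint, start Z0 = Sat(E[ack U p]) = {q0, q1, q4, q5}, add states in Sat(ack) with every successor in Z. Already a fixed point.
Sat(A[ack U E[ack U p]]) = {q0, q1, q4, q5}

{q0, q1, q4, q5}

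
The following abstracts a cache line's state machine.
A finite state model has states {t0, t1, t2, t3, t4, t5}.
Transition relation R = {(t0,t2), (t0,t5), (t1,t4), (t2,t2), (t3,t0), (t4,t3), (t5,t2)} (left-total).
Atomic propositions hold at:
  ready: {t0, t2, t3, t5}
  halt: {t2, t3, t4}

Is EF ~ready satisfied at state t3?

No

Sat(~ready) = {t1, t4}
EF ~ready: least fixpoint, start Z0 = {t1, t4}, add states with some successor in Z. Already a fixed point.
Sat(EF ~ready) = {t1, t4}
t3 ∉ Sat(EF ~ready) = {t1, t4}, so the formula does not hold at t3.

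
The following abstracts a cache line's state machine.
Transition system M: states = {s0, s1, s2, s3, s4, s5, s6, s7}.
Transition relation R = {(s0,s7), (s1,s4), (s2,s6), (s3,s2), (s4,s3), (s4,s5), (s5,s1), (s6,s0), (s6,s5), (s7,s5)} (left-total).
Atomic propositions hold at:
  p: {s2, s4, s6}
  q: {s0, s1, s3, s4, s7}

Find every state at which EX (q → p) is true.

{s1, s2, s3, s4, s6, s7}

Sat(q → p) = {s2, s4, s5, s6}
Sat(EX (q → p)) = {s : some successor in {s2, s4, s5, s6}} = {s1, s2, s3, s4, s6, s7}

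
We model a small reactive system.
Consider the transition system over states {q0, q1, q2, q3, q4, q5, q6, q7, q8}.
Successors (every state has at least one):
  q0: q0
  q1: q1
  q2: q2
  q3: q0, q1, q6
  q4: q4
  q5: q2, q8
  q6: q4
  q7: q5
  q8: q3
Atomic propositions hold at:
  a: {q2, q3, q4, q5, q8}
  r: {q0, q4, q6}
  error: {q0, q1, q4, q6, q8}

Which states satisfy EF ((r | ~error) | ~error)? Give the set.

{q0, q2, q3, q4, q5, q6, q7, q8}

Sat(~error) = {q2, q3, q5, q7}
Sat(r | ~error) = {q0, q2, q3, q4, q5, q6, q7}
Sat((r | ~error) | ~error) = {q0, q2, q3, q4, q5, q6, q7}
EF ((r | ~error) | ~error): least fixpoint, start Z0 = {q0, q2, q3, q4, q5, q6, q7}, add states with some successor in Z. Z1 = {q0, q2, q3, q4, q5, q6, q7, q8}; fixed.
Sat(EF ((r | ~error) | ~error)) = {q0, q2, q3, q4, q5, q6, q7, q8}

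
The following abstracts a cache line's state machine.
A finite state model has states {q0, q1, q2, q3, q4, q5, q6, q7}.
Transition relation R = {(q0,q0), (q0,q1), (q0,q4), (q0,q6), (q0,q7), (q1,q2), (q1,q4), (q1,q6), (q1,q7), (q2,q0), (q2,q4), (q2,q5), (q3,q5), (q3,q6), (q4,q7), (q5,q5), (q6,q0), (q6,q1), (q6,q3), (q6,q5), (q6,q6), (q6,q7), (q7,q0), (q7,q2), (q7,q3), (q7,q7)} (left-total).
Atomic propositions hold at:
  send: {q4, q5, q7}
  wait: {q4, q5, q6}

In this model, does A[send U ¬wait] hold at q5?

No

Sat(¬wait) = {q0, q1, q2, q3, q7}
A[send U ¬wait]: least fixpoint, start Z0 = Sat(¬wait) = {q0, q1, q2, q3, q7}, add states in Sat(send) with every successor in Z. Z1 = {q0, q1, q2, q3, q4, q7}; fixed.
Sat(A[send U ¬wait]) = {q0, q1, q2, q3, q4, q7}
q5 ∉ Sat(A[send U ¬wait]) = {q0, q1, q2, q3, q4, q7}, so the formula does not hold at q5.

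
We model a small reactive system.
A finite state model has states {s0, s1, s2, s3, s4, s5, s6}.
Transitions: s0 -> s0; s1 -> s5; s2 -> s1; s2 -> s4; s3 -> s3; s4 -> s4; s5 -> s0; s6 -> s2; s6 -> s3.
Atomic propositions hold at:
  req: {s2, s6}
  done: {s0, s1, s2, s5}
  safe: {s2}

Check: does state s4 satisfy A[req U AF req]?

No

AF req: least fixpoint, start Z0 = {s2, s6}, add states with every successor in Z. Already a fixed point.
Sat(AF req) = {s2, s6}
A[req U AF req]: least fixpoint, start Z0 = Sat(AF req) = {s2, s6}, add states in Sat(req) with every successor in Z. Already a fixed point.
Sat(A[req U AF req]) = {s2, s6}
s4 ∉ Sat(A[req U AF req]) = {s2, s6}, so the formula does not hold at s4.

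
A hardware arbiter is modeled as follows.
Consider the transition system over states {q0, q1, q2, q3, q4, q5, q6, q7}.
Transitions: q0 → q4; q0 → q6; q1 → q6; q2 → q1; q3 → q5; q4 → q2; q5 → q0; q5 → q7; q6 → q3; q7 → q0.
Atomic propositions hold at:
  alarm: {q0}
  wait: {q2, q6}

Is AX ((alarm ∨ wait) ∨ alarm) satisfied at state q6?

Sat(alarm ∨ wait) = {q0, q2, q6}
Sat((alarm ∨ wait) ∨ alarm) = {q0, q2, q6}
Sat(AX ((alarm ∨ wait) ∨ alarm)) = {s : every successor in {q0, q2, q6}} = {q1, q4, q7}
q6 ∉ Sat(AX ((alarm ∨ wait) ∨ alarm)) = {q1, q4, q7}, so the formula does not hold at q6.

No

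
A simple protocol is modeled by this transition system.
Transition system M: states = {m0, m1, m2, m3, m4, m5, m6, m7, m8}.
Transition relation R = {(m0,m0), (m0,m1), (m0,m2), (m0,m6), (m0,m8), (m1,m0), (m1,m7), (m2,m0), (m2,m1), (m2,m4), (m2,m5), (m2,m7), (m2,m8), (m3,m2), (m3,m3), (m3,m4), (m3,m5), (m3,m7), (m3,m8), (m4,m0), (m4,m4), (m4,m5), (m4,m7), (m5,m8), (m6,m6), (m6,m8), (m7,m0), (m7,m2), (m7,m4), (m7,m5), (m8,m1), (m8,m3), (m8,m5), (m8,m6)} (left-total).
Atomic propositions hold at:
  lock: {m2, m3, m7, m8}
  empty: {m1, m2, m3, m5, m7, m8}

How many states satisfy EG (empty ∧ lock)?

4

Sat(empty ∧ lock) = {m2, m3, m7, m8}
EG (empty ∧ lock): greatest fixpoint, start Z0 = {m2, m3, m7, m8}, keep only states in Sat with some successor in Z. Already a fixed point.
Sat(EG (empty ∧ lock)) = {m2, m3, m7, m8}
|Sat(EG (empty ∧ lock))| = |{m2, m3, m7, m8}| = 4.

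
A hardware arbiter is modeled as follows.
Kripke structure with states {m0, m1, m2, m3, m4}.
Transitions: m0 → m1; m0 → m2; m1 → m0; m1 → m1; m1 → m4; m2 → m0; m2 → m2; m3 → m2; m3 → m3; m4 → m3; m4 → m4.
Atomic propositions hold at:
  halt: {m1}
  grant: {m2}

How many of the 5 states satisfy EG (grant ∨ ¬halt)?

Sat(¬halt) = {m0, m2, m3, m4}
Sat(grant ∨ ¬halt) = {m0, m2, m3, m4}
EG (grant ∨ ¬halt): greatest fixpoint, start Z0 = {m0, m2, m3, m4}, keep only states in Sat with some successor in Z. Already a fixed point.
Sat(EG (grant ∨ ¬halt)) = {m0, m2, m3, m4}
|Sat(EG (grant ∨ ¬halt))| = |{m0, m2, m3, m4}| = 4.

4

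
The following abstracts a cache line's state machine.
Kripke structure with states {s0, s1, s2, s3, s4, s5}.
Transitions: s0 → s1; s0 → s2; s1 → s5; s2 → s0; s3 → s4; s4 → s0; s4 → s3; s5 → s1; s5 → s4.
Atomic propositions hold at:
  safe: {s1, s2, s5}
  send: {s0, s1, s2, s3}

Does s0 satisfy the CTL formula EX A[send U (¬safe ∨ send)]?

Sat(¬safe) = {s0, s3, s4}
Sat(¬safe ∨ send) = {s0, s1, s2, s3, s4}
A[send U (¬safe ∨ send)]: least fixpoint, start Z0 = Sat((¬safe ∨ send)) = {s0, s1, s2, s3, s4}, add states in Sat(send) with every successor in Z. Already a fixed point.
Sat(A[send U (¬safe ∨ send)]) = {s0, s1, s2, s3, s4}
Sat(EX A[send U (¬safe ∨ send)]) = {s : some successor in {s0, s1, s2, s3, s4}} = {s0, s2, s3, s4, s5}
s0 ∈ Sat(EX A[send U (¬safe ∨ send)]) = {s0, s2, s3, s4, s5}, so the formula holds at s0.

Yes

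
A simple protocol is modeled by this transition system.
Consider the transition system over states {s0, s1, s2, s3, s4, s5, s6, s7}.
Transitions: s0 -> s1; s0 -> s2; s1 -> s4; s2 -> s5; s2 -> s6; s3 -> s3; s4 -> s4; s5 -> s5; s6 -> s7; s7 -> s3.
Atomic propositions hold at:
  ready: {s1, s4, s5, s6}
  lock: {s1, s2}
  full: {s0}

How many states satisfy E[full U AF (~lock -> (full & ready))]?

Sat(~lock) = {s0, s3, s4, s5, s6, s7}
Sat(full & ready) = ∅
Sat(~lock -> (full & ready)) = {s1, s2}
AF (~lock -> (full & ready)): least fixpoint, start Z0 = {s1, s2}, add states with every successor in Z. Z1 = {s0, s1, s2}; fixed.
Sat(AF (~lock -> (full & ready))) = {s0, s1, s2}
E[full U AF (~lock -> (full & ready))]: least fixpoint, start Z0 = Sat(AF (~lock -> (full & ready))) = {s0, s1, s2}, add states in Sat(full) with some successor in Z. Already a fixed point.
Sat(E[full U AF (~lock -> (full & ready))]) = {s0, s1, s2}
|Sat(E[full U AF (~lock -> (full & ready))])| = |{s0, s1, s2}| = 3.

3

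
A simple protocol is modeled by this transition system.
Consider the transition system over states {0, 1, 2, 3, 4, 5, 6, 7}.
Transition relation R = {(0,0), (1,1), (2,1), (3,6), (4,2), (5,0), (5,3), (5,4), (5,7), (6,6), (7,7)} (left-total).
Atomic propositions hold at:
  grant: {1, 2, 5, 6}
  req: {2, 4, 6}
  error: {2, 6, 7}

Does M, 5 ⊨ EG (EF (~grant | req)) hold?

Sat(~grant) = {0, 3, 4, 7}
Sat(~grant | req) = {0, 2, 3, 4, 6, 7}
EF (~grant | req): least fixpoint, start Z0 = {0, 2, 3, 4, 6, 7}, add states with some successor in Z. Z1 = {0, 2, 3, 4, 5, 6, 7}; fixed.
Sat(EF (~grant | req)) = {0, 2, 3, 4, 5, 6, 7}
EG (EF (~grant | req)): greatest fixpoint, start Z0 = {0, 2, 3, 4, 5, 6, 7}, keep only states in Sat with some successor in Z. Z1 = {0, 3, 4, 5, 6, 7}; Z2 = {0, 3, 5, 6, 7}; fixed.
Sat(EG (EF (~grant | req))) = {0, 3, 5, 6, 7}
5 ∈ Sat(EG (EF (~grant | req))) = {0, 3, 5, 6, 7}, so the formula holds at 5.

Yes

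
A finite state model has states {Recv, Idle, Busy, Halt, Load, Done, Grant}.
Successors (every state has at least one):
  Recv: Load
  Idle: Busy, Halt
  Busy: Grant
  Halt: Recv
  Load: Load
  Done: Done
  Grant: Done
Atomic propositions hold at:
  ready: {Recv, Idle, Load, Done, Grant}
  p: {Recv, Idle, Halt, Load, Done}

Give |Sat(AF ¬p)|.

2

Sat(¬p) = {Busy, Grant}
AF ¬p: least fixpoint, start Z0 = {Busy, Grant}, add states with every successor in Z. Already a fixed point.
Sat(AF ¬p) = {Busy, Grant}
|Sat(AF ¬p)| = |{Busy, Grant}| = 2.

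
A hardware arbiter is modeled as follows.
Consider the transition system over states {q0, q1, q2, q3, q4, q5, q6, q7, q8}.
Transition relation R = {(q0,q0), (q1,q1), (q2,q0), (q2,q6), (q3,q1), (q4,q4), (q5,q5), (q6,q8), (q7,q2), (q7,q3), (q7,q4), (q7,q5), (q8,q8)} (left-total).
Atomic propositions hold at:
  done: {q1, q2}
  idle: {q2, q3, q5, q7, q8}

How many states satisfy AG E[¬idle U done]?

1

Sat(¬idle) = {q0, q1, q4, q6}
E[¬idle U done]: least fixpoint, start Z0 = Sat(done) = {q1, q2}, add states in Sat(¬idle) with some successor in Z. Already a fixed point.
Sat(E[¬idle U done]) = {q1, q2}
AG E[¬idle U done]: greatest fixpoint, start Z0 = {q1, q2}, keep only states in Sat with every successor in Z. Z1 = {q1}; fixed.
Sat(AG E[¬idle U done]) = {q1}
|Sat(AG E[¬idle U done])| = |{q1}| = 1.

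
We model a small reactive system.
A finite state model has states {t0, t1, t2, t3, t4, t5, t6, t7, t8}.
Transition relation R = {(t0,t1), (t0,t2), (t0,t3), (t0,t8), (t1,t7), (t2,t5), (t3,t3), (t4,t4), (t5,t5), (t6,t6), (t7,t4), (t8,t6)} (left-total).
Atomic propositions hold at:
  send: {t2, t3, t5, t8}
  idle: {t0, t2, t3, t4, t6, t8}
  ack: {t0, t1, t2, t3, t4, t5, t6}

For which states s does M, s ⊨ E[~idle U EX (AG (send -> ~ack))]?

Sat(~idle) = {t1, t5, t7}
Sat(~ack) = {t7, t8}
Sat(send -> ~ack) = {t0, t1, t4, t6, t7, t8}
AG (send -> ~ack): greatest fixpoint, start Z0 = {t0, t1, t4, t6, t7, t8}, keep only states in Sat with every successor in Z. Z1 = {t1, t4, t6, t7, t8}; fixed.
Sat(AG (send -> ~ack)) = {t1, t4, t6, t7, t8}
Sat(EX (AG (send -> ~ack))) = {s : some successor in {t1, t4, t6, t7, t8}} = {t0, t1, t4, t6, t7, t8}
E[~idle U EX (AG (send -> ~ack))]: least fixpoint, start Z0 = Sat(EX (AG (send -> ~ack))) = {t0, t1, t4, t6, t7, t8}, add states in Sat(~idle) with some successor in Z. Already a fixed point.
Sat(E[~idle U EX (AG (send -> ~ack))]) = {t0, t1, t4, t6, t7, t8}

{t0, t1, t4, t6, t7, t8}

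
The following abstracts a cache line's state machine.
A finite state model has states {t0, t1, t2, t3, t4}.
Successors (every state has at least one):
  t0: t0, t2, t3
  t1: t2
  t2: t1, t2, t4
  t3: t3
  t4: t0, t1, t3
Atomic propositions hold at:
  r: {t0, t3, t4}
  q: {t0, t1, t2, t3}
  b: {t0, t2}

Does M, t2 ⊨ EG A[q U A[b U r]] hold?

No

A[b U r]: least fixpoint, start Z0 = Sat(r) = {t0, t3, t4}, add states in Sat(b) with every successor in Z. Already a fixed point.
Sat(A[b U r]) = {t0, t3, t4}
A[q U A[b U r]]: least fixpoint, start Z0 = Sat(A[b U r]) = {t0, t3, t4}, add states in Sat(q) with every successor in Z. Already a fixed point.
Sat(A[q U A[b U r]]) = {t0, t3, t4}
EG A[q U A[b U r]]: greatest fixpoint, start Z0 = {t0, t3, t4}, keep only states in Sat with some successor in Z. Already a fixed point.
Sat(EG A[q U A[b U r]]) = {t0, t3, t4}
t2 ∉ Sat(EG A[q U A[b U r]]) = {t0, t3, t4}, so the formula does not hold at t2.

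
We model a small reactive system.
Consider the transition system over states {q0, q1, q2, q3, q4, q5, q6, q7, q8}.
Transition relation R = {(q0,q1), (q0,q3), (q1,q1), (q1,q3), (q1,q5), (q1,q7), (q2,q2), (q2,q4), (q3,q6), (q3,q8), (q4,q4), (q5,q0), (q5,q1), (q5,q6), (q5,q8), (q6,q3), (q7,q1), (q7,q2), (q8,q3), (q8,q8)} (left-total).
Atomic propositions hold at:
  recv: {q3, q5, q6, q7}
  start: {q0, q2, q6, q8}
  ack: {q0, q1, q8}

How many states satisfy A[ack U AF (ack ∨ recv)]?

7

Sat(ack ∨ recv) = {q0, q1, q3, q5, q6, q7, q8}
AF (ack ∨ recv): least fixpoint, start Z0 = {q0, q1, q3, q5, q6, q7, q8}, add states with every successor in Z. Already a fixed point.
Sat(AF (ack ∨ recv)) = {q0, q1, q3, q5, q6, q7, q8}
A[ack U AF (ack ∨ recv)]: least fixpoint, start Z0 = Sat(AF (ack ∨ recv)) = {q0, q1, q3, q5, q6, q7, q8}, add states in Sat(ack) with every successor in Z. Already a fixed point.
Sat(A[ack U AF (ack ∨ recv)]) = {q0, q1, q3, q5, q6, q7, q8}
|Sat(A[ack U AF (ack ∨ recv)])| = |{q0, q1, q3, q5, q6, q7, q8}| = 7.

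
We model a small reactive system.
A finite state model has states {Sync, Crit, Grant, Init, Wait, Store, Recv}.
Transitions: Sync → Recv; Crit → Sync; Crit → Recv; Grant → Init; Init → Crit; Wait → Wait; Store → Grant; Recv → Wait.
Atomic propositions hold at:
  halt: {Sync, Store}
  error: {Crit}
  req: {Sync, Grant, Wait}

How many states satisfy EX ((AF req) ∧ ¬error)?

6

AF req: least fixpoint, start Z0 = {Sync, Grant, Wait}, add states with every successor in Z. Z1 = {Sync, Grant, Wait, Store, Recv}; Z2 = {Sync, Crit, Grant, Wait, Store, Recv}; Z3 = {Sync, Crit, Grant, Init, Wait, Store, Recv}; fixed.
Sat(AF req) = {Sync, Crit, Grant, Init, Wait, Store, Recv}
Sat(¬error) = {Sync, Grant, Init, Wait, Store, Recv}
Sat((AF req) ∧ ¬error) = {Sync, Grant, Init, Wait, Store, Recv}
Sat(EX ((AF req) ∧ ¬error)) = {s : some successor in {Sync, Grant, Init, Wait, Store, Recv}} = {Sync, Crit, Grant, Wait, Store, Recv}
|Sat(EX ((AF req) ∧ ¬error))| = |{Sync, Crit, Grant, Wait, Store, Recv}| = 6.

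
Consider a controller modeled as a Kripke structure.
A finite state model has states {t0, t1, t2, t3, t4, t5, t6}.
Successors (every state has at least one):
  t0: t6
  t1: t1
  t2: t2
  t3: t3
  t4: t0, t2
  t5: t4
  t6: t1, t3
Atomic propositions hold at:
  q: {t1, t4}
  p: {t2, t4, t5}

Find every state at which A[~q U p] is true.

Sat(~q) = {t0, t2, t3, t5, t6}
A[~q U p]: least fixpoint, start Z0 = Sat(p) = {t2, t4, t5}, add states in Sat(~q) with every successor in Z. Already a fixed point.
Sat(A[~q U p]) = {t2, t4, t5}

{t2, t4, t5}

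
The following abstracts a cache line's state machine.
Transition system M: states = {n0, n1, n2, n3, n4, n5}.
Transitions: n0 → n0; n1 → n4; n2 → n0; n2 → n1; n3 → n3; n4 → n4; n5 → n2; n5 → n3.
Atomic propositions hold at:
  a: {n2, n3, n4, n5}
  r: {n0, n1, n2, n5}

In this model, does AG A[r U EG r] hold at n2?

EG r: greatest fixpoint, start Z0 = {n0, n1, n2, n5}, keep only states in Sat with some successor in Z. Z1 = {n0, n2, n5}; fixed.
Sat(EG r) = {n0, n2, n5}
A[r U EG r]: least fixpoint, start Z0 = Sat(EG r) = {n0, n2, n5}, add states in Sat(r) with every successor in Z. Already a fixed point.
Sat(A[r U EG r]) = {n0, n2, n5}
AG A[r U EG r]: greatest fixpoint, start Z0 = {n0, n2, n5}, keep only states in Sat with every successor in Z. Z1 = {n0}; fixed.
Sat(AG A[r U EG r]) = {n0}
n2 ∉ Sat(AG A[r U EG r]) = {n0}, so the formula does not hold at n2.

No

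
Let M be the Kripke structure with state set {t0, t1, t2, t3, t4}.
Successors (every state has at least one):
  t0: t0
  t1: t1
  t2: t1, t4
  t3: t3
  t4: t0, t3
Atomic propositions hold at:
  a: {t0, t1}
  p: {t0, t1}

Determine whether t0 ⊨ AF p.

AF p: least fixpoint, start Z0 = {t0, t1}, add states with every successor in Z. Already a fixed point.
Sat(AF p) = {t0, t1}
t0 ∈ Sat(AF p) = {t0, t1}, so the formula holds at t0.

Yes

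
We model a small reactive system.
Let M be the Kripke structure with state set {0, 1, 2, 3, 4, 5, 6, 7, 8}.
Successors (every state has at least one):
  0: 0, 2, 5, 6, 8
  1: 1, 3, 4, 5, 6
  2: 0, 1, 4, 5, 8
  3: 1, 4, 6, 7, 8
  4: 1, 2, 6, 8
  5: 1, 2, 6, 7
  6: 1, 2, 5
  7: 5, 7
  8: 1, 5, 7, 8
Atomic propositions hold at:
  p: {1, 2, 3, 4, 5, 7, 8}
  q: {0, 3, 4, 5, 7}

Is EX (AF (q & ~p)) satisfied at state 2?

Sat(~p) = {0, 6}
Sat(q & ~p) = {0}
AF (q & ~p): least fixpoint, start Z0 = {0}, add states with every successor in Z. Already a fixed point.
Sat(AF (q & ~p)) = {0}
Sat(EX (AF (q & ~p))) = {s : some successor in {0}} = {0, 2}
2 ∈ Sat(EX (AF (q & ~p))) = {0, 2}, so the formula holds at 2.

Yes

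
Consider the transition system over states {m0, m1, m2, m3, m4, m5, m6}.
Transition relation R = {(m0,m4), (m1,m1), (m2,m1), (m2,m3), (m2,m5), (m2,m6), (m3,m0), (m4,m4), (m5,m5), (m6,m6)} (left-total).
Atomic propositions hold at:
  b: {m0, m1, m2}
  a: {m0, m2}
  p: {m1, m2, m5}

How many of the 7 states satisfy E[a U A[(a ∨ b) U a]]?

2

Sat(a ∨ b) = {m0, m1, m2}
A[(a ∨ b) U a]: least fixpoint, start Z0 = Sat(a) = {m0, m2}, add states in Sat(a ∨ b) with every successor in Z. Already a fixed point.
Sat(A[(a ∨ b) U a]) = {m0, m2}
E[a U A[(a ∨ b) U a]]: least fixpoint, start Z0 = Sat(A[(a ∨ b) U a]) = {m0, m2}, add states in Sat(a) with some successor in Z. Already a fixed point.
Sat(E[a U A[(a ∨ b) U a]]) = {m0, m2}
|Sat(E[a U A[(a ∨ b) U a]])| = |{m0, m2}| = 2.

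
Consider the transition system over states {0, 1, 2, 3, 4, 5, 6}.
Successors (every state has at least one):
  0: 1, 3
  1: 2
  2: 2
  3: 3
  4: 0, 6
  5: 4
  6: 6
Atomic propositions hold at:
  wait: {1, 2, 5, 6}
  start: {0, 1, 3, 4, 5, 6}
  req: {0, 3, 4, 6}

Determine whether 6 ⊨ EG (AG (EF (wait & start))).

Yes

Sat(wait & start) = {1, 5, 6}
EF (wait & start): least fixpoint, start Z0 = {1, 5, 6}, add states with some successor in Z. Z1 = {0, 1, 4, 5, 6}; fixed.
Sat(EF (wait & start)) = {0, 1, 4, 5, 6}
AG (EF (wait & start)): greatest fixpoint, start Z0 = {0, 1, 4, 5, 6}, keep only states in Sat with every successor in Z. Z1 = {4, 5, 6}; Z2 = {5, 6}; Z3 = {6}; fixed.
Sat(AG (EF (wait & start))) = {6}
EG (AG (EF (wait & start))): greatest fixpoint, start Z0 = {6}, keep only states in Sat with some successor in Z. Already a fixed point.
Sat(EG (AG (EF (wait & start)))) = {6}
6 ∈ Sat(EG (AG (EF (wait & start)))) = {6}, so the formula holds at 6.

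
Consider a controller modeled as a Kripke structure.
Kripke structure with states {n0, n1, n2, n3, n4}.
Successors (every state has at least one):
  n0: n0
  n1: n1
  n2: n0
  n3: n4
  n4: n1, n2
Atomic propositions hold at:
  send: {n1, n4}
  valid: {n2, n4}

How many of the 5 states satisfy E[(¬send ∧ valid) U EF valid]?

3

Sat(¬send) = {n0, n2, n3}
Sat(¬send ∧ valid) = {n2}
EF valid: least fixpoint, start Z0 = {n2, n4}, add states with some successor in Z. Z1 = {n2, n3, n4}; fixed.
Sat(EF valid) = {n2, n3, n4}
E[(¬send ∧ valid) U EF valid]: least fixpoint, start Z0 = Sat(EF valid) = {n2, n3, n4}, add states in Sat(¬send ∧ valid) with some successor in Z. Already a fixed point.
Sat(E[(¬send ∧ valid) U EF valid]) = {n2, n3, n4}
|Sat(E[(¬send ∧ valid) U EF valid])| = |{n2, n3, n4}| = 3.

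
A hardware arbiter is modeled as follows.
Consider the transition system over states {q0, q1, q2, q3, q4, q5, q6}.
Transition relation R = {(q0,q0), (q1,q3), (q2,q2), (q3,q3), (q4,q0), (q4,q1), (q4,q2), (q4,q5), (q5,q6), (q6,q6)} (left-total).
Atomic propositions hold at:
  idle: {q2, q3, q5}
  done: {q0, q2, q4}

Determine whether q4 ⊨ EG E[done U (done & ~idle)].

Sat(~idle) = {q0, q1, q4, q6}
Sat(done & ~idle) = {q0, q4}
E[done U (done & ~idle)]: least fixpoint, start Z0 = Sat((done & ~idle)) = {q0, q4}, add states in Sat(done) with some successor in Z. Already a fixed point.
Sat(E[done U (done & ~idle)]) = {q0, q4}
EG E[done U (done & ~idle)]: greatest fixpoint, start Z0 = {q0, q4}, keep only states in Sat with some successor in Z. Already a fixed point.
Sat(EG E[done U (done & ~idle)]) = {q0, q4}
q4 ∈ Sat(EG E[done U (done & ~idle)]) = {q0, q4}, so the formula holds at q4.

Yes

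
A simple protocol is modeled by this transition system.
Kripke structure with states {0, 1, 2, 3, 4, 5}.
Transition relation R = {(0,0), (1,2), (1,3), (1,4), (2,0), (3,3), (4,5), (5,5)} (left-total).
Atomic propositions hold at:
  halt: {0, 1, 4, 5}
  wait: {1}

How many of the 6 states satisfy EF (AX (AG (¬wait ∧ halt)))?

Sat(¬wait) = {0, 2, 3, 4, 5}
Sat(¬wait ∧ halt) = {0, 4, 5}
AG (¬wait ∧ halt): greatest fixpoint, start Z0 = {0, 4, 5}, keep only states in Sat with every successor in Z. Already a fixed point.
Sat(AG (¬wait ∧ halt)) = {0, 4, 5}
Sat(AX (AG (¬wait ∧ halt))) = {s : every successor in {0, 4, 5}} = {0, 2, 4, 5}
EF (AX (AG (¬wait ∧ halt))): least fixpoint, start Z0 = {0, 2, 4, 5}, add states with some successor in Z. Z1 = {0, 1, 2, 4, 5}; fixed.
Sat(EF (AX (AG (¬wait ∧ halt)))) = {0, 1, 2, 4, 5}
|Sat(EF (AX (AG (¬wait ∧ halt))))| = |{0, 1, 2, 4, 5}| = 5.

5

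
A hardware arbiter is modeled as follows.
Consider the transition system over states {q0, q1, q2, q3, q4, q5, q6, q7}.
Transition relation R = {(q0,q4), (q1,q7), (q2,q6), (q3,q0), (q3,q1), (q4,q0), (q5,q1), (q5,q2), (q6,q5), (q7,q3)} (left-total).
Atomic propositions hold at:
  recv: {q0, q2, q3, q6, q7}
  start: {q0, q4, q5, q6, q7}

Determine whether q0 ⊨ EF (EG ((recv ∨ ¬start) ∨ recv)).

No

Sat(¬start) = {q1, q2, q3}
Sat(recv ∨ ¬start) = {q0, q1, q2, q3, q6, q7}
Sat((recv ∨ ¬start) ∨ recv) = {q0, q1, q2, q3, q6, q7}
EG ((recv ∨ ¬start) ∨ recv): greatest fixpoint, start Z0 = {q0, q1, q2, q3, q6, q7}, keep only states in Sat with some successor in Z. Z1 = {q1, q2, q3, q7}; Z2 = {q1, q3, q7}; fixed.
Sat(EG ((recv ∨ ¬start) ∨ recv)) = {q1, q3, q7}
EF (EG ((recv ∨ ¬start) ∨ recv)): least fixpoint, start Z0 = {q1, q3, q7}, add states with some successor in Z. Z1 = {q1, q3, q5, q7}; Z2 = {q1, q3, q5, q6, q7}; Z3 = {q1, q2, q3, q5, q6, q7}; fixed.
Sat(EF (EG ((recv ∨ ¬start) ∨ recv))) = {q1, q2, q3, q5, q6, q7}
q0 ∉ Sat(EF (EG ((recv ∨ ¬start) ∨ recv))) = {q1, q2, q3, q5, q6, q7}, so the formula does not hold at q0.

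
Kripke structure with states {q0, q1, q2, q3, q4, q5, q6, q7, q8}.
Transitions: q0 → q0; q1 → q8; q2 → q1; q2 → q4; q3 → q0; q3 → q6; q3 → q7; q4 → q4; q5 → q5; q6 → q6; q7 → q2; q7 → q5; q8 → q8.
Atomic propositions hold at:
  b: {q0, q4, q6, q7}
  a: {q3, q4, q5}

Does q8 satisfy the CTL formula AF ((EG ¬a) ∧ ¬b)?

Sat(¬a) = {q0, q1, q2, q6, q7, q8}
EG ¬a: greatest fixpoint, start Z0 = {q0, q1, q2, q6, q7, q8}, keep only states in Sat with some successor in Z. Already a fixed point.
Sat(EG ¬a) = {q0, q1, q2, q6, q7, q8}
Sat(¬b) = {q1, q2, q3, q5, q8}
Sat((EG ¬a) ∧ ¬b) = {q1, q2, q8}
AF ((EG ¬a) ∧ ¬b): least fixpoint, start Z0 = {q1, q2, q8}, add states with every successor in Z. Already a fixed point.
Sat(AF ((EG ¬a) ∧ ¬b)) = {q1, q2, q8}
q8 ∈ Sat(AF ((EG ¬a) ∧ ¬b)) = {q1, q2, q8}, so the formula holds at q8.

Yes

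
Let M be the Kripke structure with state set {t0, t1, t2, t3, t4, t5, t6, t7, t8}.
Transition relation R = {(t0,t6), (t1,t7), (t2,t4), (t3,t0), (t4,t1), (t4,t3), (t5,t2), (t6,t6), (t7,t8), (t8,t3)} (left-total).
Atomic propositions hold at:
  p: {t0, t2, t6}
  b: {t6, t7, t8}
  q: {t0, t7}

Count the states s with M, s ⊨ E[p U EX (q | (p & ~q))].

Sat(~q) = {t1, t2, t3, t4, t5, t6, t8}
Sat(p & ~q) = {t2, t6}
Sat(q | (p & ~q)) = {t0, t2, t6, t7}
Sat(EX (q | (p & ~q))) = {s : some successor in {t0, t2, t6, t7}} = {t0, t1, t3, t5, t6}
E[p U EX (q | (p & ~q))]: least fixpoint, start Z0 = Sat(EX (q | (p & ~q))) = {t0, t1, t3, t5, t6}, add states in Sat(p) with some successor in Z. Already a fixed point.
Sat(E[p U EX (q | (p & ~q))]) = {t0, t1, t3, t5, t6}
|Sat(E[p U EX (q | (p & ~q))])| = |{t0, t1, t3, t5, t6}| = 5.

5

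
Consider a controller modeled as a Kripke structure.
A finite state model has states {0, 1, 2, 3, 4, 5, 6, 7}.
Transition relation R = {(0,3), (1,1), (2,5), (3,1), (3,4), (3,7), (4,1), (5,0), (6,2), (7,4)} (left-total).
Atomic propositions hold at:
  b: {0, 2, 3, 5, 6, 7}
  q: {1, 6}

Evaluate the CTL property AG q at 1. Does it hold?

Yes

AG q: greatest fixpoint, start Z0 = {1, 6}, keep only states in Sat with every successor in Z. Z1 = {1}; fixed.
Sat(AG q) = {1}
1 ∈ Sat(AG q) = {1}, so the formula holds at 1.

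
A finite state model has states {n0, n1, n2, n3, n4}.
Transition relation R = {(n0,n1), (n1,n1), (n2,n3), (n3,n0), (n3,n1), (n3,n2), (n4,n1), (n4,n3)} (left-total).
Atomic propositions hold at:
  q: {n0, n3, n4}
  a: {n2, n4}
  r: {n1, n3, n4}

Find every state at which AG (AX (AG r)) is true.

{n0, n1}

AG r: greatest fixpoint, start Z0 = {n1, n3, n4}, keep only states in Sat with every successor in Z. Z1 = {n1, n4}; Z2 = {n1}; fixed.
Sat(AG r) = {n1}
Sat(AX (AG r)) = {s : every successor in {n1}} = {n0, n1}
AG (AX (AG r)): greatest fixpoint, start Z0 = {n0, n1}, keep only states in Sat with every successor in Z. Already a fixed point.
Sat(AG (AX (AG r))) = {n0, n1}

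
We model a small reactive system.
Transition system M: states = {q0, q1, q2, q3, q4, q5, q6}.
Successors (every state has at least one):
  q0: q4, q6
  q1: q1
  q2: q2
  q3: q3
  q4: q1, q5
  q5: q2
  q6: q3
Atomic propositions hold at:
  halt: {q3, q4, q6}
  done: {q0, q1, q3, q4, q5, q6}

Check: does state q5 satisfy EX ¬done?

Sat(¬done) = {q2}
Sat(EX ¬done) = {s : some successor in {q2}} = {q2, q5}
q5 ∈ Sat(EX ¬done) = {q2, q5}, so the formula holds at q5.

Yes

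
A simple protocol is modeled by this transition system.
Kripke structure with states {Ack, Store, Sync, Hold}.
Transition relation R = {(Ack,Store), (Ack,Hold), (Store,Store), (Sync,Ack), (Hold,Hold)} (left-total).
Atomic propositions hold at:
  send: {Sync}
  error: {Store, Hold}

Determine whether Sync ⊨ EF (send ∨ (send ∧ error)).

Yes

Sat(send ∧ error) = ∅
Sat(send ∨ (send ∧ error)) = {Sync}
EF (send ∨ (send ∧ error)): least fixpoint, start Z0 = {Sync}, add states with some successor in Z. Already a fixed point.
Sat(EF (send ∨ (send ∧ error))) = {Sync}
Sync ∈ Sat(EF (send ∨ (send ∧ error))) = {Sync}, so the formula holds at Sync.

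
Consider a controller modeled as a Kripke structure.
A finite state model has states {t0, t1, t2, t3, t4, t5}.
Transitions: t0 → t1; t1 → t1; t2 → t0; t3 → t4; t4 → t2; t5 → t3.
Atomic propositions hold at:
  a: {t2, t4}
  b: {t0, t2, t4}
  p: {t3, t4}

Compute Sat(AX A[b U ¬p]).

{t0, t1, t2, t3, t4}

Sat(¬p) = {t0, t1, t2, t5}
A[b U ¬p]: least fixpoint, start Z0 = Sat(¬p) = {t0, t1, t2, t5}, add states in Sat(b) with every successor in Z. Z1 = {t0, t1, t2, t4, t5}; fixed.
Sat(A[b U ¬p]) = {t0, t1, t2, t4, t5}
Sat(AX A[b U ¬p]) = {s : every successor in {t0, t1, t2, t4, t5}} = {t0, t1, t2, t3, t4}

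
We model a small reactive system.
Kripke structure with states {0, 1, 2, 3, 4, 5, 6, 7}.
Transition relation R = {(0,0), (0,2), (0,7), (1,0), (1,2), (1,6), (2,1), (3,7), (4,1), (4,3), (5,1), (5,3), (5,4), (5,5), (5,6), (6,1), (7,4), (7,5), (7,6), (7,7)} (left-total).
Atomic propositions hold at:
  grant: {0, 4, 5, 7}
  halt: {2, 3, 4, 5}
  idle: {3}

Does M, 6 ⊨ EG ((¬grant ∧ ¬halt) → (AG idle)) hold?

No

Sat(¬grant) = {1, 2, 3, 6}
Sat(¬halt) = {0, 1, 6, 7}
Sat(¬grant ∧ ¬halt) = {1, 6}
AG idle: greatest fixpoint, start Z0 = {3}, keep only states in Sat with every successor in Z. Z1 = ∅; fixed.
Sat(AG idle) = ∅
Sat((¬grant ∧ ¬halt) → (AG idle)) = {0, 2, 3, 4, 5, 7}
EG ((¬grant ∧ ¬halt) → (AG idle)): greatest fixpoint, start Z0 = {0, 2, 3, 4, 5, 7}, keep only states in Sat with some successor in Z. Z1 = {0, 3, 4, 5, 7}; fixed.
Sat(EG ((¬grant ∧ ¬halt) → (AG idle))) = {0, 3, 4, 5, 7}
6 ∉ Sat(EG ((¬grant ∧ ¬halt) → (AG idle))) = {0, 3, 4, 5, 7}, so the formula does not hold at 6.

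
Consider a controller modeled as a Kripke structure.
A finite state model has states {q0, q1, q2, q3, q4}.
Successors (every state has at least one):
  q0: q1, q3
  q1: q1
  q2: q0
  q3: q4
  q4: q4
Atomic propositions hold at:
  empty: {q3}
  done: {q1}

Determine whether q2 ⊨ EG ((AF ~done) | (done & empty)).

Sat(~done) = {q0, q2, q3, q4}
AF ~done: least fixpoint, start Z0 = {q0, q2, q3, q4}, add states with every successor in Z. Already a fixed point.
Sat(AF ~done) = {q0, q2, q3, q4}
Sat(done & empty) = ∅
Sat((AF ~done) | (done & empty)) = {q0, q2, q3, q4}
EG ((AF ~done) | (done & empty)): greatest fixpoint, start Z0 = {q0, q2, q3, q4}, keep only states in Sat with some successor in Z. Already a fixed point.
Sat(EG ((AF ~done) | (done & empty))) = {q0, q2, q3, q4}
q2 ∈ Sat(EG ((AF ~done) | (done & empty))) = {q0, q2, q3, q4}, so the formula holds at q2.

Yes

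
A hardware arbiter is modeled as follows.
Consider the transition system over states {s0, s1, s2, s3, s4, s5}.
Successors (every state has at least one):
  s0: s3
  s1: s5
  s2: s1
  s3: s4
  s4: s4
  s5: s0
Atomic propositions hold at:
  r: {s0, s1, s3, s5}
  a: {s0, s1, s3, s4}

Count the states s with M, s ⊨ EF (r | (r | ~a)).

5

Sat(~a) = {s2, s5}
Sat(r | ~a) = {s0, s1, s2, s3, s5}
Sat(r | (r | ~a)) = {s0, s1, s2, s3, s5}
EF (r | (r | ~a)): least fixpoint, start Z0 = {s0, s1, s2, s3, s5}, add states with some successor in Z. Already a fixed point.
Sat(EF (r | (r | ~a))) = {s0, s1, s2, s3, s5}
|Sat(EF (r | (r | ~a)))| = |{s0, s1, s2, s3, s5}| = 5.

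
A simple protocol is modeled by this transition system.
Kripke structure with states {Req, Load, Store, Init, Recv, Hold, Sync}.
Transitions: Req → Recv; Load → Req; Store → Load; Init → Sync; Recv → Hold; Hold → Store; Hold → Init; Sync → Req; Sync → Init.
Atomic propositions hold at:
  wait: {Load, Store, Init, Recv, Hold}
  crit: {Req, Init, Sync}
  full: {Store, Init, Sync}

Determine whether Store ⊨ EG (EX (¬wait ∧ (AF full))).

Sat(¬wait) = {Req, Sync}
AF full: least fixpoint, start Z0 = {Store, Init, Sync}, add states with every successor in Z. Z1 = {Store, Init, Hold, Sync}; Z2 = {Store, Init, Recv, Hold, Sync}; Z3 = {Req, Store, Init, Recv, Hold, Sync}; Z4 = {Req, Load, Store, Init, Recv, Hold, Sync}; fixed.
Sat(AF full) = {Req, Load, Store, Init, Recv, Hold, Sync}
Sat(¬wait ∧ (AF full)) = {Req, Sync}
Sat(EX (¬wait ∧ (AF full))) = {s : some successor in {Req, Sync}} = {Load, Init, Sync}
EG (EX (¬wait ∧ (AF full))): greatest fixpoint, start Z0 = {Load, Init, Sync}, keep only states in Sat with some successor in Z. Z1 = {Init, Sync}; fixed.
Sat(EG (EX (¬wait ∧ (AF full)))) = {Init, Sync}
Store ∉ Sat(EG (EX (¬wait ∧ (AF full)))) = {Init, Sync}, so the formula does not hold at Store.

No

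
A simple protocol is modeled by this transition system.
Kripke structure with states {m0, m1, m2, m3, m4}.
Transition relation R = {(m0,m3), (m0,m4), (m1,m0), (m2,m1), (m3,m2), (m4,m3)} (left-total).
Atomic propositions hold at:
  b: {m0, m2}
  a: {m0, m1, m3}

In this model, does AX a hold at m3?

Sat(AX a) = {s : every successor in {m0, m1, m3}} = {m1, m2, m4}
m3 ∉ Sat(AX a) = {m1, m2, m4}, so the formula does not hold at m3.

No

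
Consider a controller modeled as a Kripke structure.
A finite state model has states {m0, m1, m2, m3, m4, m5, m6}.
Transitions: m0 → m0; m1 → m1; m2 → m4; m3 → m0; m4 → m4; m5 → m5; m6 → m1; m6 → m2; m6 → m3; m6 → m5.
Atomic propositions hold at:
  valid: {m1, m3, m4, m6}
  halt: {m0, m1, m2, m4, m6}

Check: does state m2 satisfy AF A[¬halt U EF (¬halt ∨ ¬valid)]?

Sat(¬halt) = {m3, m5}
Sat(¬valid) = {m0, m2, m5}
Sat(¬halt ∨ ¬valid) = {m0, m2, m3, m5}
EF (¬halt ∨ ¬valid): least fixpoint, start Z0 = {m0, m2, m3, m5}, add states with some successor in Z. Z1 = {m0, m2, m3, m5, m6}; fixed.
Sat(EF (¬halt ∨ ¬valid)) = {m0, m2, m3, m5, m6}
A[¬halt U EF (¬halt ∨ ¬valid)]: least fixpoint, start Z0 = Sat(EF (¬halt ∨ ¬valid)) = {m0, m2, m3, m5, m6}, add states in Sat(¬halt) with every successor in Z. Already a fixed point.
Sat(A[¬halt U EF (¬halt ∨ ¬valid)]) = {m0, m2, m3, m5, m6}
AF A[¬halt U EF (¬halt ∨ ¬valid)]: least fixpoint, start Z0 = {m0, m2, m3, m5, m6}, add states with every successor in Z. Already a fixed point.
Sat(AF A[¬halt U EF (¬halt ∨ ¬valid)]) = {m0, m2, m3, m5, m6}
m2 ∈ Sat(AF A[¬halt U EF (¬halt ∨ ¬valid)]) = {m0, m2, m3, m5, m6}, so the formula holds at m2.

Yes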